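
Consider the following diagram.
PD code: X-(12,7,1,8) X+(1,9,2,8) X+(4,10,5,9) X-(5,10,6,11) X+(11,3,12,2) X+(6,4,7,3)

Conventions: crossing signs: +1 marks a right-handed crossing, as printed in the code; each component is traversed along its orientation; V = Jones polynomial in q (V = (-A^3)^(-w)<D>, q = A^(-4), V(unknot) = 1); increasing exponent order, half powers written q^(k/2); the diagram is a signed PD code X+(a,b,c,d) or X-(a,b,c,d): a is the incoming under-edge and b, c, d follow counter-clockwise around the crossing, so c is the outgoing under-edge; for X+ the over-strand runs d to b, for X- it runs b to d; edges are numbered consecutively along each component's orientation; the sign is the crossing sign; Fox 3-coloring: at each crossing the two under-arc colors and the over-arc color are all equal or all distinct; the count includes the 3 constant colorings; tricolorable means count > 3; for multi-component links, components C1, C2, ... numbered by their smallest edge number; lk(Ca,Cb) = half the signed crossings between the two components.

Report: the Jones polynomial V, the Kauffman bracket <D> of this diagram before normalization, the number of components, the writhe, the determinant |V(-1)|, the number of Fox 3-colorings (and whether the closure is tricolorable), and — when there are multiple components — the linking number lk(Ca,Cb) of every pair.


V = 1
<D> = A^6 (w = +2)
1 component over 6 crossings, w = +2
3 Fox colorings among 3^6, |V(-1)| = 1: not tricolorable
why: |V(-1)| = 1: so not tricolorable, since 3 does not divide 1


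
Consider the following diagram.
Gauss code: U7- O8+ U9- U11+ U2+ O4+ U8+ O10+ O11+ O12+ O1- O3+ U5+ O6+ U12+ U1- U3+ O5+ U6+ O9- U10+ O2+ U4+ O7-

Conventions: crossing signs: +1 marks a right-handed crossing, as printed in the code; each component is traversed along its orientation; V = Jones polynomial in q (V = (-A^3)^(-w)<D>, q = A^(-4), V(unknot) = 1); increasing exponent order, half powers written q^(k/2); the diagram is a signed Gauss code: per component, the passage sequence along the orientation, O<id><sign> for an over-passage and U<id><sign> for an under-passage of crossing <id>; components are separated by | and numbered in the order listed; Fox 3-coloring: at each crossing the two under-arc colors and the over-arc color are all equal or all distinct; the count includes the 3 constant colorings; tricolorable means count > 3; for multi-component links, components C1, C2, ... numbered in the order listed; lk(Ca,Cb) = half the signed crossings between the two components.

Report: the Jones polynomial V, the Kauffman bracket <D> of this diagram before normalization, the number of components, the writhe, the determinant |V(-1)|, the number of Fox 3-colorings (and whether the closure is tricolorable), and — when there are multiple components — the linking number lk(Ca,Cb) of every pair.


V(q) = q^2 + 2q^4 - 2q^5 + q^6 - 2q^7 + q^8
bracket: A^-14 - 2A^-10 + A^-6 - 2A^-2 + 2A^2 + A^10, w = +6
1 component, writhe +6, over 12 crossings
det 9, colorings 27 of 3^12 — tricolorable
observation: V spans 6 powers of q: at least 6 crossings in any diagram


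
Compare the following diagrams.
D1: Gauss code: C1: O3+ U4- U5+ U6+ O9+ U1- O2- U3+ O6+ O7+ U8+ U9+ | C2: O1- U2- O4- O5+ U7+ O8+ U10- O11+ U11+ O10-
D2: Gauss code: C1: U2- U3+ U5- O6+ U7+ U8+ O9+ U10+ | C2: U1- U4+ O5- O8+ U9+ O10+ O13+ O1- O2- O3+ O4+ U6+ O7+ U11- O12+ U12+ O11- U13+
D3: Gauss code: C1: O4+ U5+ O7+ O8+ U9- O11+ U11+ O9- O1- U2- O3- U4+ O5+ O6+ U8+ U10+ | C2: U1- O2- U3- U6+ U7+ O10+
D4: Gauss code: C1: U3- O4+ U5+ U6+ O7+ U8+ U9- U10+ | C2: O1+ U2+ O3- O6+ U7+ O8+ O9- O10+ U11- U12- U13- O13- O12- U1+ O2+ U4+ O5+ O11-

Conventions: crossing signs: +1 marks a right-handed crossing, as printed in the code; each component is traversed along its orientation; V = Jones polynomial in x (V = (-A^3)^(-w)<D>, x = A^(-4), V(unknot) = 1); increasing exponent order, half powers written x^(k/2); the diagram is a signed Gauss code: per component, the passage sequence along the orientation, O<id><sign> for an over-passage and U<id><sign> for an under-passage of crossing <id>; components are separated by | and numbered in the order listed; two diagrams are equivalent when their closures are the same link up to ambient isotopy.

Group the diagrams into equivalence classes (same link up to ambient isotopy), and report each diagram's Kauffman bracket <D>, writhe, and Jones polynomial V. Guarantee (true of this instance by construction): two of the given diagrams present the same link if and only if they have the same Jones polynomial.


classes: {D1, D3} | {D2, D4}
V(D1) = -2x^(1/2) + x^(3/2) - 2x^(5/2) + x^(7/2) - x^(9/2) + x^(11/2)  [11 crossings, <D> = -A^-13 + A^-9 - A^-5 + 2A^-1 - A^3 + 2A^7, w = +3]
V(D2) = -x^(3/2) + x^(5/2) - 3x^(7/2) + 2x^(9/2) - 2x^(11/2) + 2x^(13/2) - x^(15/2)  [13 crossings, <D> = A^-15 - 2A^-11 + 2A^-7 - 2A^-3 + 3A - A^5 + A^9, w = +5]
V(D3) = -2x^(1/2) + x^(3/2) - 2x^(5/2) + x^(7/2) - x^(9/2) + x^(11/2)  [11 crossings, <D> = -A^-13 + A^-9 - A^-5 + 2A^-1 - A^3 + 2A^7, w = +3]
V(D4) = -x^(3/2) + x^(5/2) - 3x^(7/2) + 2x^(9/2) - 2x^(11/2) + 2x^(13/2) - x^(15/2)  [13 crossings, <D> = A^-21 - 2A^-17 + 2A^-13 - 2A^-9 + 3A^-5 - A^-1 + A^3, w = +3]
note: V(x) takes 2 values over 4 diagrams, fixing the grouping


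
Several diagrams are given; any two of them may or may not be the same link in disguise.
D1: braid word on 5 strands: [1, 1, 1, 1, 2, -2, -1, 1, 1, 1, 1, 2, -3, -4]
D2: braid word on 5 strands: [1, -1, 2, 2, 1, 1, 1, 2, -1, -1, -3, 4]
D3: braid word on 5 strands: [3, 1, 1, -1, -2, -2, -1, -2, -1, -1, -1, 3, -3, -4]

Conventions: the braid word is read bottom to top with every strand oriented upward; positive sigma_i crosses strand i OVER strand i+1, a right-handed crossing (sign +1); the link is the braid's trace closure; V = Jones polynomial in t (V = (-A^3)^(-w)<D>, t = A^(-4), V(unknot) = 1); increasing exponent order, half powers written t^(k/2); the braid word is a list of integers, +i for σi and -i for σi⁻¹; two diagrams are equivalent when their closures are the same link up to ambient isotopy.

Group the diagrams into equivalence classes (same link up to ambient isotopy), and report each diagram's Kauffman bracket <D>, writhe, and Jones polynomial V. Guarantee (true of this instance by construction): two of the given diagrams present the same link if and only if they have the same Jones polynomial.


equivalence classes: {D1} | {D2} | {D3}
D1 (bracket -A^-22 + A^-18 - A^-14 + A^-10 - A^-6 + A^-2 + A^6; 14 crossings at w = +6): V = t^3 + t^5 - t^6 + t^7 - t^8 + t^9 - t^10
V(D2) = 2t - 2t^2 + 3t^3 - 3t^4 + 2t^5 - 2t^6 + t^7  [12 crossings, <D> = A^-16 - 2A^-12 + 2A^-8 - 3A^-4 + 3 - 2A^4 + 2A^8, w = +4]
D3 (bracket A^-10 + A^-2 - A^2 + A^6 - A^10; 14 crossings at w = -6): V = -t^-7 + t^-6 - t^-5 + t^-4 + t^-2
key observation: comparing 3 Jones polynomials yields 3 groups


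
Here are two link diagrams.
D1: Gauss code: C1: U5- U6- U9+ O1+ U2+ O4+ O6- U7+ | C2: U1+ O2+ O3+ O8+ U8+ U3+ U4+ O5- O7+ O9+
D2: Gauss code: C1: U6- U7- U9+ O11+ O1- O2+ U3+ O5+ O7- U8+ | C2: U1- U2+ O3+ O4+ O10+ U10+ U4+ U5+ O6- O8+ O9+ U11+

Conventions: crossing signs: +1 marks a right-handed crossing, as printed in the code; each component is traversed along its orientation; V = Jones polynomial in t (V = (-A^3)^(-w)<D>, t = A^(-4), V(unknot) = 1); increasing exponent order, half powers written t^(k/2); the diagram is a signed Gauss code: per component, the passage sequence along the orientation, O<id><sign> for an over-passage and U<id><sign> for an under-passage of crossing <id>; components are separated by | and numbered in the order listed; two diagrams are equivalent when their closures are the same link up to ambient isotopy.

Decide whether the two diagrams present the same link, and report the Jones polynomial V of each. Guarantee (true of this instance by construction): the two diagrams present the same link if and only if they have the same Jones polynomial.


same link: yes
V(D1) = -t^(3/2) - t^(7/2) + t^(9/2) - t^(11/2)  [9 crossings, <D> = A^-7 - A^-3 + A + A^9, w = +5]
V(D2) = -t^(3/2) - t^(7/2) + t^(9/2) - t^(11/2)  (w +5, c 11, <D> = A^-7 - A^-3 + A + A^9)
note: one V(t) for all 2 diagrams — one class (guaranteed)


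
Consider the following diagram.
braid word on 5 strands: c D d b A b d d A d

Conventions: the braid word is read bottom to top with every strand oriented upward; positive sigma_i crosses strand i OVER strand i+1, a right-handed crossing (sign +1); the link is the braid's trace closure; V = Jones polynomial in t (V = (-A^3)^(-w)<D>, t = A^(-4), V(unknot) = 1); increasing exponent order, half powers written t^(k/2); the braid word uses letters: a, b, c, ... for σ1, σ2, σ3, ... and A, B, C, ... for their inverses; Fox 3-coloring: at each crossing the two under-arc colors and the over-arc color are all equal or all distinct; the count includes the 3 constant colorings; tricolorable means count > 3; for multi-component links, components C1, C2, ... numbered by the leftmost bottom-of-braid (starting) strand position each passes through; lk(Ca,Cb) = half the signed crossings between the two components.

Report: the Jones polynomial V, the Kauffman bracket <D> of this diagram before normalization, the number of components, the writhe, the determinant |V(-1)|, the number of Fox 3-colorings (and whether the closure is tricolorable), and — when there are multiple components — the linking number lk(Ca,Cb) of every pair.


Jones polynomial: V(t) = t^-1 - 1 + 2t - 3t^2 + 3t^3 - 2t^4 + 2t^5 - t^6
<D> = -A^-12 + 2A^-8 - 2A^-4 + 3 - 3A^4 + 2A^8 - A^12 + A^16; writhe +4
components 1, writhe +4 (10 crossings)
3-colorings: 9 of 3^10, det 15 — tricolorable
note: the span of V is 7, forcing >= 7 crossings in any diagram


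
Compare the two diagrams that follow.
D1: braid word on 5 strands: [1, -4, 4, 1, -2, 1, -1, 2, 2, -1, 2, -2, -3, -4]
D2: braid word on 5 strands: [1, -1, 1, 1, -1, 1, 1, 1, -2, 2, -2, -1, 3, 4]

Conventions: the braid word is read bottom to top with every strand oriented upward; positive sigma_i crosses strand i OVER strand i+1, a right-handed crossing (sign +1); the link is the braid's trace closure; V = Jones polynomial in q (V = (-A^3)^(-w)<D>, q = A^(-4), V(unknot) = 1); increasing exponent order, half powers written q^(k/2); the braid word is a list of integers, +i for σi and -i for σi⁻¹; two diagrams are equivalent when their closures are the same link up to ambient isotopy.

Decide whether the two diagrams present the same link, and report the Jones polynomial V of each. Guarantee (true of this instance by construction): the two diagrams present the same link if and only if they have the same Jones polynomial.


equivalent: no
D1 (bracket 1; 14 crossings at w = 0): V = 1
D2 (bracket -A^-4 + 1 + A^8; 14 crossings at w = +4): V = q + q^3 - q^4
key observation: comparing 2 Jones polynomials yields 2 groups


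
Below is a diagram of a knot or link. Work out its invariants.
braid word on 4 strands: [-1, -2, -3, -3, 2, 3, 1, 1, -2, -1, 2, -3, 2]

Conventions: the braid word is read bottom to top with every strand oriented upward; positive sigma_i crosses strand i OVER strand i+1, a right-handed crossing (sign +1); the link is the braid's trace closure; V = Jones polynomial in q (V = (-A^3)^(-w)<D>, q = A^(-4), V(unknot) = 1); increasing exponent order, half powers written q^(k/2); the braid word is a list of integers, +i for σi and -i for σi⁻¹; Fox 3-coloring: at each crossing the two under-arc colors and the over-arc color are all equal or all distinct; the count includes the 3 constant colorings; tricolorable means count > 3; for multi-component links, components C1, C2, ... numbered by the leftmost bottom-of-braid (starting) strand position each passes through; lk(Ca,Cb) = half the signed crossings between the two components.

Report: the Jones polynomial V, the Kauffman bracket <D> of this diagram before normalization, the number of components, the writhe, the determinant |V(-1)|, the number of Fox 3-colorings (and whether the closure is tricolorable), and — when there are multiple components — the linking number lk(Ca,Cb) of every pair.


V(q) = -q^-5 + q^-4 - q^-3 + 2q^-2 - q^-1 + 2 - q
bracket: A^-7 - 2A^-3 + A - 2A^5 + A^9 - A^13 + A^17, w = -1
1 component, writhe -1, over 13 crossings
det 9, colorings 9 of 3^13 — tricolorable
observation: |V(-1)| = 9: so tricolorable, since 3 divides 9


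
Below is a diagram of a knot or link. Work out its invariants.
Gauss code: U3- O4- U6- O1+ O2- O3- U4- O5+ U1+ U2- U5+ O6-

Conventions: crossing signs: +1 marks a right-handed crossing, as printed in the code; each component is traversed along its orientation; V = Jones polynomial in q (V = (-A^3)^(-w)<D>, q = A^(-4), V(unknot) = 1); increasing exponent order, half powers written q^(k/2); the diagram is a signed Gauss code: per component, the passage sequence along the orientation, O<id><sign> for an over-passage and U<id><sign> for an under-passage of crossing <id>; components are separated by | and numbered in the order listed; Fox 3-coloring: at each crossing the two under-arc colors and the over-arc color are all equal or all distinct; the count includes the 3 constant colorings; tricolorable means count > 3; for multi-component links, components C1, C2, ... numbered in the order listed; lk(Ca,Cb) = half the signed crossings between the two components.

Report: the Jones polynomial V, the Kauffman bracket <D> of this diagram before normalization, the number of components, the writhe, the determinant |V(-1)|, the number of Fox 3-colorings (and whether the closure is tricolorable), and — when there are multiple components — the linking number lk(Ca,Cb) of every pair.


Jones polynomial: V(q) = -q^-4 + q^-3 + q^-1
<D> = A^-2 + A^6 - A^10; writhe -2
components 1, writhe -2 (6 crossings)
3-colorings: 9 of 3^6, det 3 — tricolorable
note: |V(-1)| = 3: so tricolorable, since 3 divides 3


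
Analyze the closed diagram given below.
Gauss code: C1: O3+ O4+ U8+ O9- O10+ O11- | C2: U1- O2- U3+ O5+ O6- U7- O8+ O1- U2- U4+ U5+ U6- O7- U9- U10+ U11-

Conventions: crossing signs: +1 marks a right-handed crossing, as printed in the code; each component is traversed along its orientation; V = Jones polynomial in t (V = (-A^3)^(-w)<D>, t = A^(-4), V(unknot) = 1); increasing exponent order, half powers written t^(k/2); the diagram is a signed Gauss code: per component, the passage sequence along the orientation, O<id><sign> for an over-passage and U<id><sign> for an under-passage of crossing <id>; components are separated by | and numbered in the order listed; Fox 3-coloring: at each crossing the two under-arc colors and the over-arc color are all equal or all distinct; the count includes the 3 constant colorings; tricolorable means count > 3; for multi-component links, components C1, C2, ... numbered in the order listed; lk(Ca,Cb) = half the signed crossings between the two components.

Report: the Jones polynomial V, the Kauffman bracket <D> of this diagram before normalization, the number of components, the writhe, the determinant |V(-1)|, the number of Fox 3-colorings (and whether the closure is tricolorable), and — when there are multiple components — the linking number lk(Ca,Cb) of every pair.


V = t^(-7/2) - t^(-5/2) + t^(-3/2) - 2t^(-1/2) - t^(3/2)
<D> = A^-9 + 2A^-1 - A^3 + A^7 - A^11 (w = -1)
2 components over 11 crossings, w = -1
lk(C1,C2): +1
9 Fox colorings among 3^11, |V(-1)| = 6: tricolorable
why: span 5 respects span(V) <= c + mu - 1 = 12 for this 2-component diagram


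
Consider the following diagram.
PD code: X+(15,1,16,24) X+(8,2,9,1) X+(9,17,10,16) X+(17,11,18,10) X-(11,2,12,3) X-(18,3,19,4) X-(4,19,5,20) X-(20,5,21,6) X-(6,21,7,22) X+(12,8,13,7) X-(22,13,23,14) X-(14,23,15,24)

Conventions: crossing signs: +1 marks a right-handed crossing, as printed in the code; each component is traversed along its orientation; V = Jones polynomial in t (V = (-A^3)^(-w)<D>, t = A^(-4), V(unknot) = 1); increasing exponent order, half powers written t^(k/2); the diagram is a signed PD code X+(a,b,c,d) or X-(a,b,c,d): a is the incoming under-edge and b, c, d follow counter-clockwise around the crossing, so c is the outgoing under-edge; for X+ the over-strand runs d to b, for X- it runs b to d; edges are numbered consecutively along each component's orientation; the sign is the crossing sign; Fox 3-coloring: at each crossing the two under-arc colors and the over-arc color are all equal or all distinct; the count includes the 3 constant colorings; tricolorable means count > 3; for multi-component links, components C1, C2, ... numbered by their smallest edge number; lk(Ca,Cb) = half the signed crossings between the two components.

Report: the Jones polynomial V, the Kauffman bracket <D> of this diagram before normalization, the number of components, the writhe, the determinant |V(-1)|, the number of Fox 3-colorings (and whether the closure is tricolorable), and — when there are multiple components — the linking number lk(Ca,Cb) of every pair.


V = -t^-6 + 2t^-5 - 4t^-4 + 5t^-3 - 4t^-2 + 5t^-1 - 3 + 2t - t^2
<D> = -A^-14 + 2A^-10 - 3A^-6 + 5A^-2 - 4A^2 + 5A^6 - 4A^10 + 2A^14 - A^18 (w = -2)
1 component over 12 crossings, w = -2
9 Fox colorings among 3^12, |V(-1)| = 27: tricolorable
why: V spans 8 powers of t: at least 8 crossings in any diagram


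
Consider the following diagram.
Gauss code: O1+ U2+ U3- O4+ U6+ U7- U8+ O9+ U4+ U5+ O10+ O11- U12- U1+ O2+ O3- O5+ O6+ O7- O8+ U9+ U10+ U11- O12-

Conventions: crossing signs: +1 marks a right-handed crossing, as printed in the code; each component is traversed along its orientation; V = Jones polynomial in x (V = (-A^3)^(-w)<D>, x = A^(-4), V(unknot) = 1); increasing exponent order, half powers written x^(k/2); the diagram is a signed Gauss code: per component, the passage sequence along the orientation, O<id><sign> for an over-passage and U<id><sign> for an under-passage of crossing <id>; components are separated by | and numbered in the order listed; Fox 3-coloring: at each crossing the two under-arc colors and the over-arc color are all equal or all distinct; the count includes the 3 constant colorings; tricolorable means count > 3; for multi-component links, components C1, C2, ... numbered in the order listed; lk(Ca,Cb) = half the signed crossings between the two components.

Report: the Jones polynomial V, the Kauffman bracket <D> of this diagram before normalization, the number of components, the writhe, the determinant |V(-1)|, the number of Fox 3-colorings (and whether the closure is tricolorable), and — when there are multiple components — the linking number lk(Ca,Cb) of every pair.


V = x + x^3 - x^4
<D> = -A^-4 + 1 + A^8 (w = +4)
1 component over 12 crossings, w = +4
9 Fox colorings among 3^12, |V(-1)| = 3: tricolorable
why: w = +4 shifts under R1 moves; the (-A^3)^(-4) factor cancels that in V


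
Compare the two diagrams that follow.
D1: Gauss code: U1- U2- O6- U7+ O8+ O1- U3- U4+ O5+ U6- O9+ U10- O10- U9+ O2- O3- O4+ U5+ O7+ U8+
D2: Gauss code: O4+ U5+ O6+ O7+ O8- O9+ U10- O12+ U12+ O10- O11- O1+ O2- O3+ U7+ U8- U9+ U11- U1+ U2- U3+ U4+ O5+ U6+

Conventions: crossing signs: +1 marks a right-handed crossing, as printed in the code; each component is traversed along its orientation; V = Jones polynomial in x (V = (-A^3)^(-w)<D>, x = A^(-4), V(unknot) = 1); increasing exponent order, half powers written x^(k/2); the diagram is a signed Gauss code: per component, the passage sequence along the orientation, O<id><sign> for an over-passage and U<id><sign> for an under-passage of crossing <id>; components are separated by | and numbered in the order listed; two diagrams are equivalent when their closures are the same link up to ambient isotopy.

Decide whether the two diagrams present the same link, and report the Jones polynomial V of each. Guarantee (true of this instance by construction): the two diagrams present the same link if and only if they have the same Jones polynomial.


equivalent: no
D1 (bracket A^-8 - A^-4 + 1 - A^4 + A^8; 10 crossings at w = 0): V = x^-2 - x^-1 + 1 - x + x^2
V(D2) = x + x^3 - x^4  [12 crossings, <D> = -A^-4 + 1 + A^8, w = +4]
observation: V(x) takes 2 values over 2 diagrams, fixing the grouping


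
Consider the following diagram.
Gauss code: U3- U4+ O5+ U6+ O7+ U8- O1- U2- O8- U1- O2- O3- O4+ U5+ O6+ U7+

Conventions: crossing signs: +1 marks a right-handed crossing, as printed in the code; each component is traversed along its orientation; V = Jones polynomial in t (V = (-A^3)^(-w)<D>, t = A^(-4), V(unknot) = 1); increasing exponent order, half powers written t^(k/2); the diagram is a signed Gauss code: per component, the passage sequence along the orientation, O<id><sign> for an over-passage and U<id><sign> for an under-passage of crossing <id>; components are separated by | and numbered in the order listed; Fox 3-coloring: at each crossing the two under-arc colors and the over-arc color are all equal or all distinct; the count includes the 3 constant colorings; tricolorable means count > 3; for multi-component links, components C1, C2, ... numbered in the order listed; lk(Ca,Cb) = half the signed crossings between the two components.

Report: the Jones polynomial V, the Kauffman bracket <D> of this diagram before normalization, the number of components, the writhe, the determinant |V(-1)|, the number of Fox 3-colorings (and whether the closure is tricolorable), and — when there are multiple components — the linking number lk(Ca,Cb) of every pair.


Jones polynomial: V(t) = -t^-3 + t^-2 - t^-1 + 3 - t + t^2 - t^3
<D> = -A^-12 + A^-8 - A^-4 + 3 - A^4 + A^8 - A^12; writhe 0
components 1, writhe 0 (8 crossings)
3-colorings: 27 of 3^8, det 9 — tricolorable
note: V spans 6 powers of t: at least 6 crossings in any diagram


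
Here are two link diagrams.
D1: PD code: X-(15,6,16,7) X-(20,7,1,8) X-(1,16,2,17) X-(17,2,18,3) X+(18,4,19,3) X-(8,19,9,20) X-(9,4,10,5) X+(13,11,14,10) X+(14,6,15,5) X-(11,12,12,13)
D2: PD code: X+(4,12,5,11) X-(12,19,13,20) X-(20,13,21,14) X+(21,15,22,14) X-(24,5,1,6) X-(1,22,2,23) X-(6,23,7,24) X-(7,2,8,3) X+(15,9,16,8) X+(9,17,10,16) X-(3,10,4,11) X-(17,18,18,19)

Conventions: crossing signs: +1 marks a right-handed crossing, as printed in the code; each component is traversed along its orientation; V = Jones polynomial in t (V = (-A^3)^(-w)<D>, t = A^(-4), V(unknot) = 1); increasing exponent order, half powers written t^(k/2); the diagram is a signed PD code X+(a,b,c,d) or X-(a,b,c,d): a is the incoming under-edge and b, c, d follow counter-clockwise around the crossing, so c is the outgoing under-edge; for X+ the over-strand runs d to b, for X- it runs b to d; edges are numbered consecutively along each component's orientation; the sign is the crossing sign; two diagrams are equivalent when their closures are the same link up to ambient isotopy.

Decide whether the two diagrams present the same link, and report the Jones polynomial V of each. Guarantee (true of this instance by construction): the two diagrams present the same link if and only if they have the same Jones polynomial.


equivalent: yes
V(D1) = -t^-4 + t^-3 + t^-1  (w -4, c 10, <D> = A^-8 + 1 - A^4)
D2 (bracket A^-8 + 1 - A^4; 12 crossings at w = -4): V = -t^-4 + t^-3 + t^-1
why: from 10 to 12 crossings by R-moves: one link, two diagrams


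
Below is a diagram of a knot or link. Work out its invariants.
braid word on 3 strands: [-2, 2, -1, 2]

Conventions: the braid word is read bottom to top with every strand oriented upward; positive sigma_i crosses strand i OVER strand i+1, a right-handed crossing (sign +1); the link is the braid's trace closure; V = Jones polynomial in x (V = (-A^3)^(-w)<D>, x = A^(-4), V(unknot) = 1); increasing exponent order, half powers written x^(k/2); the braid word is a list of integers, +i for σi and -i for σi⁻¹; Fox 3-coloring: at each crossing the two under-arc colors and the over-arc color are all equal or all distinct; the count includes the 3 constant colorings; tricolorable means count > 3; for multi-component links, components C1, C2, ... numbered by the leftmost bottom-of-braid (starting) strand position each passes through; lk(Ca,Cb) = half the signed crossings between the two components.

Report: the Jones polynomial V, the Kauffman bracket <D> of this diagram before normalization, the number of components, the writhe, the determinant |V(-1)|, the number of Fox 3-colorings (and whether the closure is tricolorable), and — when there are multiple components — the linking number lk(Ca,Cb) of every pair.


V(x) = 1
bracket: 1, w = 0
1 component, writhe 0, over 4 crossings
det 1, colorings 3 of 3^4 — not tricolorable
observation: w = 0 (over 4 crossings) is diagram-only; (-A^3)^(0) removes it from V


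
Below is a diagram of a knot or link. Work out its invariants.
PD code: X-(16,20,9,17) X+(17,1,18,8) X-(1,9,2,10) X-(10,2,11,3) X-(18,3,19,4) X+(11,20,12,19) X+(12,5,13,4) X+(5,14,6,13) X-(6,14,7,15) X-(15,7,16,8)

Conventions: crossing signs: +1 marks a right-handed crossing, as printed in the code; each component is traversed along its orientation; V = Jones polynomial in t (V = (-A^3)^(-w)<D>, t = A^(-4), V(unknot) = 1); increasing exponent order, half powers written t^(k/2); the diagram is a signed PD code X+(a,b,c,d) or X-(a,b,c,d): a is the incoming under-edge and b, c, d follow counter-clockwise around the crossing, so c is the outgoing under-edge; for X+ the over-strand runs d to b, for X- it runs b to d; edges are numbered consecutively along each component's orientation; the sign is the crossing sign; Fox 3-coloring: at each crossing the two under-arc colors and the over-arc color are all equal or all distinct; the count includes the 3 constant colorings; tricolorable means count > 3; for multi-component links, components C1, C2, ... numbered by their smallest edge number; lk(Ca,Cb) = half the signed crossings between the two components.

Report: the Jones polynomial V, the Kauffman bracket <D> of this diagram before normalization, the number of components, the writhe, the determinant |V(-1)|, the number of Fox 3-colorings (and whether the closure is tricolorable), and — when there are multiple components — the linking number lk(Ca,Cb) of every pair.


Jones polynomial: V(t) = t^-3 + t^-2 + t^-1 + 1
<D> = A^-6 + A^-2 + A^2 + A^6; writhe -2
components 3, writhe -2 (10 crossings)
linking number lk(C1,C2) = -1
lk(C1,C3): 0
lk(C2,C3) = 0
3-colorings: 9 of 3^10, det 0 — tricolorable
note: summing lk over 3 pairs gives -1


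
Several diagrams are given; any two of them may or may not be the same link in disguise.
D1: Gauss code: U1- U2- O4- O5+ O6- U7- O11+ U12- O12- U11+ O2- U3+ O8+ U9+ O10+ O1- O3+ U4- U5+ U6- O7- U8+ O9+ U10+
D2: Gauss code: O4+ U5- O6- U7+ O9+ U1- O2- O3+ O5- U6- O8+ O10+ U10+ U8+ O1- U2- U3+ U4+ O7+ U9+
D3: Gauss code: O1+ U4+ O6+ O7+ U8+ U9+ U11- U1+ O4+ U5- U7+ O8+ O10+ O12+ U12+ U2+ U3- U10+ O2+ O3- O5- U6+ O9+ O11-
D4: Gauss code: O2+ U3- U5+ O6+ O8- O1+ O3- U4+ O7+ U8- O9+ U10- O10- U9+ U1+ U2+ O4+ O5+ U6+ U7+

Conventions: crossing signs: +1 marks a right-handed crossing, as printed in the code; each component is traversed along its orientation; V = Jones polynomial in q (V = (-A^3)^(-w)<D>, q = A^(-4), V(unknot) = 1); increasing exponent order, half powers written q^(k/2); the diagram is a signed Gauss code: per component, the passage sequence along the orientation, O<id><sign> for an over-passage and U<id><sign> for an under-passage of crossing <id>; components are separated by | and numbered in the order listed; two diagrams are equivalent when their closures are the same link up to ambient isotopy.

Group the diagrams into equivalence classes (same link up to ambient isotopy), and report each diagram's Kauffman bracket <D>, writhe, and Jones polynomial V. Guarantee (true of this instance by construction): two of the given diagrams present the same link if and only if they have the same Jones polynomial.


grouping into links: {D1, D2} | {D3, D4}
V(D1) = -q^-3 + 2q^-2 - 2q^-1 + 3 - 2q + 2q^2 - q^3  (w 0, c 12, <D> = -A^-12 + 2A^-8 - 2A^-4 + 3 - 2A^4 + 2A^8 - A^12)
V(D2) = -q^-3 + 2q^-2 - 2q^-1 + 3 - 2q + 2q^2 - q^3  (w +2, c 10, <D> = -A^-6 + 2A^-2 - 2A^2 + 3A^6 - 2A^10 + 2A^14 - A^18)
D3 (bracket -A^-6 + A^-2 - A^2 + 2A^6 - A^10 + A^14; 12 crossings at w = +6): V = q - q^2 + 2q^3 - q^4 + q^5 - q^6
V(D4) = q - q^2 + 2q^3 - q^4 + q^5 - q^6  (w +4, c 10, <D> = -A^-12 + A^-8 - A^-4 + 2 - A^4 + A^8)
why: 2 classes among 4 diagrams; unequal V(q) rules out equality


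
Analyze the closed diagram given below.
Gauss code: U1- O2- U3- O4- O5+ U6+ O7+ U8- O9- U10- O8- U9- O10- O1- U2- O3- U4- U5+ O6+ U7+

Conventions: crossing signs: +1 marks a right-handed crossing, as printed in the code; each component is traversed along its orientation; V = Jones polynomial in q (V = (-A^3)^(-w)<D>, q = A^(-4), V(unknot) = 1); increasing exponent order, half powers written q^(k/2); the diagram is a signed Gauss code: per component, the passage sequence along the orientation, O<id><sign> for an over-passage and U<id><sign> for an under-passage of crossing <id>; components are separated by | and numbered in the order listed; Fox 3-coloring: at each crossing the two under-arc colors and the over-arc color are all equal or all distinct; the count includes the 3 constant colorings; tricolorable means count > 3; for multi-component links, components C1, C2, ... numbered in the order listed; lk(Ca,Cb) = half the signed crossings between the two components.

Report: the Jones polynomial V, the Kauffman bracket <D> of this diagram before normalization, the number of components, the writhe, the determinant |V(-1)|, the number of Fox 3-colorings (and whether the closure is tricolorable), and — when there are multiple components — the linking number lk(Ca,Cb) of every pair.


V(q) = -q^-4 + q^-3 + q^-1
bracket: A^-8 + 1 - A^4, w = -4
1 component, writhe -4, over 10 crossings
det 3, colorings 9 of 3^10 — tricolorable
observation: w = -4 (over 10 crossings) is diagram-only; (-A^3)^(4) removes it from V


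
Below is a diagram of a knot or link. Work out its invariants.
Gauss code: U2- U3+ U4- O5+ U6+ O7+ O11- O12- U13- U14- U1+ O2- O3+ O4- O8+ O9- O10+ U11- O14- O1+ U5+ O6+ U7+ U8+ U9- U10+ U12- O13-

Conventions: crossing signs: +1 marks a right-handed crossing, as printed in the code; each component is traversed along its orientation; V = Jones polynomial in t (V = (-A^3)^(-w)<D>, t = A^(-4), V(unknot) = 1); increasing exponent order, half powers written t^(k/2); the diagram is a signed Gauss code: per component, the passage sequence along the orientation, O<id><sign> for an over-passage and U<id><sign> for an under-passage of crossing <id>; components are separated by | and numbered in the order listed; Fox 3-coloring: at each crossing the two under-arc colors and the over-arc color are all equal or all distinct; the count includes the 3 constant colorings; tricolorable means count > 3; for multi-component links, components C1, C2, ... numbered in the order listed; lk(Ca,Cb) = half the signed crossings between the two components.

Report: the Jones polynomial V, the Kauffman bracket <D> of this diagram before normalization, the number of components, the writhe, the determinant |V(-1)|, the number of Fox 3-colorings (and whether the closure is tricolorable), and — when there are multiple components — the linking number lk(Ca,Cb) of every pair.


V = -t^-3 + 2t^-2 - 2t^-1 + 3 - 2t + 2t^2 - t^3
<D> = -A^-12 + 2A^-8 - 2A^-4 + 3 - 2A^4 + 2A^8 - A^12 (w = 0)
1 component over 14 crossings, w = 0
3 Fox colorings among 3^14, |V(-1)| = 13: not tricolorable
why: w = 0 (over 14 crossings) is diagram-only; (-A^3)^(0) removes it from V


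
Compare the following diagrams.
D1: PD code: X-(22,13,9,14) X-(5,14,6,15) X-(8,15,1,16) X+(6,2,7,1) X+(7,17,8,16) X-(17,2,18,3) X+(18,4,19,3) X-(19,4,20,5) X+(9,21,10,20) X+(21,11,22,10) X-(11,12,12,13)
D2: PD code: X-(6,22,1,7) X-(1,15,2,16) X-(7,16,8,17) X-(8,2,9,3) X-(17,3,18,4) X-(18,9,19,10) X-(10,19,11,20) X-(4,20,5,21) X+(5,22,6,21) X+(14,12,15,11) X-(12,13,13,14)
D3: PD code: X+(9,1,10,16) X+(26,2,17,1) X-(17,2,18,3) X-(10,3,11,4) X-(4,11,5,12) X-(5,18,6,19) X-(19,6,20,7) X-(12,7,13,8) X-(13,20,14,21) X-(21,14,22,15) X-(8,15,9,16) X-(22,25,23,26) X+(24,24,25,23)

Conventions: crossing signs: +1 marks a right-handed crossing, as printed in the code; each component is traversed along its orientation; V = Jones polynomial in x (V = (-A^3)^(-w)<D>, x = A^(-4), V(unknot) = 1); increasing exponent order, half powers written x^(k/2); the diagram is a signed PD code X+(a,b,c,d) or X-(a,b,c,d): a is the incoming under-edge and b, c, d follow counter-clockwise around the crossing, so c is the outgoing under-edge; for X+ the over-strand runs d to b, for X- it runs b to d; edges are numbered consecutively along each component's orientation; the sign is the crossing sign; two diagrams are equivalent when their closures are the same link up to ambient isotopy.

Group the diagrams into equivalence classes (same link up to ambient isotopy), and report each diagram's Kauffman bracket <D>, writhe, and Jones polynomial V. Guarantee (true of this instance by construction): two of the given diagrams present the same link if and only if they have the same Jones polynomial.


classes: {D1} | {D2, D3}
V(D1) = -x^(-5/2) - x^(-1/2)  [11 crossings, <D> = A^-1 + A^7, w = -1]
V(D2) = x^(-15/2) - x^(-13/2) - x^(-9/2) - x^(-5/2)  [11 crossings, <D> = A^-11 + A^-3 + A^5 - A^9, w = -7]
V(D3) = x^(-15/2) - x^(-13/2) - x^(-9/2) - x^(-5/2)  (w -7, c 13, <D> = A^-11 + A^-3 + A^5 - A^9)
insight: comparing 3 Jones polynomials yields 2 groups


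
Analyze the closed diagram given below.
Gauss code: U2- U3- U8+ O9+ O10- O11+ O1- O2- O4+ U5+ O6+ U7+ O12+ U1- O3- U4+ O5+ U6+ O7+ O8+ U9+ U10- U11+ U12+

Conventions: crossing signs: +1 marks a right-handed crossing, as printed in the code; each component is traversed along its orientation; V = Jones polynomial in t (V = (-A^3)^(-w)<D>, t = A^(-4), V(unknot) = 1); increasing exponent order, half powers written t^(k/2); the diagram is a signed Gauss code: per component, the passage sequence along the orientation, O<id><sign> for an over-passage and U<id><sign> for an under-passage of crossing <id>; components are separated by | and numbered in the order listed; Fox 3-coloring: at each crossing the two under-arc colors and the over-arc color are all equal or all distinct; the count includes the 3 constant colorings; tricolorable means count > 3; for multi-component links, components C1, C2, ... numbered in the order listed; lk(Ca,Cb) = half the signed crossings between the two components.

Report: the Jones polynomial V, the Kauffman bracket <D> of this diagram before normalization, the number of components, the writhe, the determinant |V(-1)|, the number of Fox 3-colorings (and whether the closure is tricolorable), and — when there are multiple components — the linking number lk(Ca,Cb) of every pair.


Jones polynomial: V(t) = t + t^3 - t^4
<D> = -A^-4 + 1 + A^8; writhe +4
components 1, writhe +4 (12 crossings)
3-colorings: 9 of 3^12, det 3 — tricolorable
note: det 3 = |V(-1)|; divisible by 3, so tricolorable


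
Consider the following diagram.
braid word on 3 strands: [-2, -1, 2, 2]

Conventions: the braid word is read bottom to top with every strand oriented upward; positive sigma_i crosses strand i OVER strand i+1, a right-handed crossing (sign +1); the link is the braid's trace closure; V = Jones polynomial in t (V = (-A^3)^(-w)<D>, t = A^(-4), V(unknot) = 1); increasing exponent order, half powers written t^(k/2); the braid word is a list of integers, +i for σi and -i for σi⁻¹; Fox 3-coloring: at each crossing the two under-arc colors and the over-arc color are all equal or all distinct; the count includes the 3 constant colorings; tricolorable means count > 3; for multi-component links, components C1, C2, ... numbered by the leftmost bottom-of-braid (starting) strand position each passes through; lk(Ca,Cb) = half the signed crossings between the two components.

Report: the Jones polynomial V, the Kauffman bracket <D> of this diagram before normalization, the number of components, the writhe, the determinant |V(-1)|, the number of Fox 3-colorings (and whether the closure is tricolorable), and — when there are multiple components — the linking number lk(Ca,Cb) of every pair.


Jones polynomial: V(t) = 1
<D> = 1; writhe 0
components 1, writhe 0 (4 crossings)
3-colorings: 3 of 3^4, det 1 — not tricolorable
note: w = 0 shifts under R1 moves; the (-A^3)^(0) factor cancels that in V


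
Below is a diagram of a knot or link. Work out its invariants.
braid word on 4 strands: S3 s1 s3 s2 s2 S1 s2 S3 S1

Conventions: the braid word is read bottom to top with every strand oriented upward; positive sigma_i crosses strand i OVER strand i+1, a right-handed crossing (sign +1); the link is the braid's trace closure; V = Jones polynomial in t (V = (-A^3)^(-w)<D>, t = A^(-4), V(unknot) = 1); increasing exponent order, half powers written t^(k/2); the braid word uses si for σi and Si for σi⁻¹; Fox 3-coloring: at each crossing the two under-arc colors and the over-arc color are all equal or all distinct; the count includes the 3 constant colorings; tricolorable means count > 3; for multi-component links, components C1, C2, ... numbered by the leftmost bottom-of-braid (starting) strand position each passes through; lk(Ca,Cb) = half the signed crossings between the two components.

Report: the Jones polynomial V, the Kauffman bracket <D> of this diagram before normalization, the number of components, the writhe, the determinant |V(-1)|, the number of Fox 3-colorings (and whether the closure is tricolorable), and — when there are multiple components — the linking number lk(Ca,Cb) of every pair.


Jones polynomial: V(t) = t + t^3 - t^4
<D> = A^-13 - A^-9 - A^-1; writhe +1
components 1, writhe +1 (9 crossings)
3-colorings: 9 of 3^9, det 3 — tricolorable
note: w = +1 (over 9 crossings) is diagram-only; (-A^3)^(-1) removes it from V


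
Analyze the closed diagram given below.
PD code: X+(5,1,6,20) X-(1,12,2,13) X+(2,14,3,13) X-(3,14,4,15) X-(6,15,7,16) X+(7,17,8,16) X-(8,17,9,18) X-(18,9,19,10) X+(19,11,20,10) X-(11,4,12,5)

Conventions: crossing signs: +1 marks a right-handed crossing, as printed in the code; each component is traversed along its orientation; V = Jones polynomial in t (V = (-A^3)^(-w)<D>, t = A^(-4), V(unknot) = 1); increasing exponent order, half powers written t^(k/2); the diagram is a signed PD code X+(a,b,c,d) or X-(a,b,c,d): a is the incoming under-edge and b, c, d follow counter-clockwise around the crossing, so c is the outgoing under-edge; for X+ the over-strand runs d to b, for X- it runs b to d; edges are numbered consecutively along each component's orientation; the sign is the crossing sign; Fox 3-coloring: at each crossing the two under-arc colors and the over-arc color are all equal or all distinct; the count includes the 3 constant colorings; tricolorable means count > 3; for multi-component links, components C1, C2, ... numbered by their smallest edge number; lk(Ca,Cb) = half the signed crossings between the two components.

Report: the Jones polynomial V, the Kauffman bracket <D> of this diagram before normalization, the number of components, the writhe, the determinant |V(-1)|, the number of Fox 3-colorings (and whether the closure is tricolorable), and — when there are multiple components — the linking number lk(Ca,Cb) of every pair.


Jones polynomial: V(t) = 1
<D> = A^-6; writhe -2
components 1, writhe -2 (10 crossings)
3-colorings: 3 of 3^10, det 1 — not tricolorable
note: w = -2 (over 10 crossings) is diagram-only; (-A^3)^(2) removes it from V


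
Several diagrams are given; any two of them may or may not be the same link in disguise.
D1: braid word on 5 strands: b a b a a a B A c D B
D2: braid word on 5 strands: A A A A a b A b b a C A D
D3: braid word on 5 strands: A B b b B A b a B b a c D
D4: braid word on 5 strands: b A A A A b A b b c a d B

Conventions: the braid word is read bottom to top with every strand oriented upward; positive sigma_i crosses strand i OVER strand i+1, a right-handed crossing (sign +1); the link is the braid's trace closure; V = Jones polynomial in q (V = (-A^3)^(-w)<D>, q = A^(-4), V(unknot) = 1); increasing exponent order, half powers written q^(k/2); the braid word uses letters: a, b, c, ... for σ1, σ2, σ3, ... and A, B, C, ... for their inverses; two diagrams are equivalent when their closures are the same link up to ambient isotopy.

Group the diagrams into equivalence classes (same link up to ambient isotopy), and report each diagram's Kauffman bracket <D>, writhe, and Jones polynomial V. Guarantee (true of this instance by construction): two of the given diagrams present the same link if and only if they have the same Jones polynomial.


classes: {D1} | {D2, D4} | {D3}
V(D1) = -q^(1/2) - q^(3/2) - q^(5/2) + q^(9/2)  [11 crossings, <D> = -A^-9 + A^-1 + A^3 + A^7, w = +3]
V(D2) = -q^(-9/2) + 2q^(-7/2) - 3q^(-5/2) + 3q^(-3/2) - 4q^(-1/2) + 2q^(1/2) - 2q^(3/2) + q^(5/2)  (w -3, c 13, <D> = -A^-19 + 2A^-15 - 2A^-11 + 4A^-7 - 3A^-3 + 3A - 2A^5 + A^9)
D3 (bracket A + A^5; 13 crossings at w = +1): V = -q^(-1/2) - q^(1/2)
V(D4) = -q^(-9/2) + 2q^(-7/2) - 3q^(-5/2) + 3q^(-3/2) - 4q^(-1/2) + 2q^(1/2) - 2q^(3/2) + q^(5/2)  [13 crossings, <D> = -A^-7 + 2A^-3 - 2A + 4A^5 - 3A^9 + 3A^13 - 2A^17 + A^21, w = +1]
note: comparing 4 Jones polynomials yields 3 groups
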